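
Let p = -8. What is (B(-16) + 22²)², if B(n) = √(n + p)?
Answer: 234232 + 1936*I*√6 ≈ 2.3423e+5 + 4742.2*I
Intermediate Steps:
B(n) = √(-8 + n) (B(n) = √(n - 8) = √(-8 + n))
(B(-16) + 22²)² = (√(-8 - 16) + 22²)² = (√(-24) + 484)² = (2*I*√6 + 484)² = (484 + 2*I*√6)²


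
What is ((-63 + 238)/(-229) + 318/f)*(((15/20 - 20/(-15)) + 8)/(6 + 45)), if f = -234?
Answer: -1147201/2732886 ≈ -0.41978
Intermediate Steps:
((-63 + 238)/(-229) + 318/f)*(((15/20 - 20/(-15)) + 8)/(6 + 45)) = ((-63 + 238)/(-229) + 318/(-234))*(((15/20 - 20/(-15)) + 8)/(6 + 45)) = (175*(-1/229) + 318*(-1/234))*(((15*(1/20) - 20*(-1/15)) + 8)/51) = (-175/229 - 53/39)*(((¾ + 4/3) + 8)*(1/51)) = -18962*(25/12 + 8)/(8931*51) = -1147201/(53586*51) = -18962/8931*121/612 = -1147201/2732886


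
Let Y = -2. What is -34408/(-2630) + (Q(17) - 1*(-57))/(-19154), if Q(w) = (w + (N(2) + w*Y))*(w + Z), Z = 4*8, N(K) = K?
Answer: 165208493/12593755 ≈ 13.118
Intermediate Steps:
Z = 32
Q(w) = (2 - w)*(32 + w) (Q(w) = (w + (2 + w*(-2)))*(w + 32) = (w + (2 - 2*w))*(32 + w) = (2 - w)*(32 + w))
-34408/(-2630) + (Q(17) - 1*(-57))/(-19154) = -34408/(-2630) + ((64 - 1*17**2 - 30*17) - 1*(-57))/(-19154) = -34408*(-1/2630) + ((64 - 1*289 - 510) + 57)*(-1/19154) = 17204/1315 + ((64 - 289 - 510) + 57)*(-1/19154) = 17204/1315 + (-735 + 57)*(-1/19154) = 17204/1315 - 678*(-1/19154) = 17204/1315 + 339/9577 = 165208493/12593755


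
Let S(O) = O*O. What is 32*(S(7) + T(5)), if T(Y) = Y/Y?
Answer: 1600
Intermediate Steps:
T(Y) = 1
S(O) = O²
32*(S(7) + T(5)) = 32*(7² + 1) = 32*(49 + 1) = 32*50 = 1600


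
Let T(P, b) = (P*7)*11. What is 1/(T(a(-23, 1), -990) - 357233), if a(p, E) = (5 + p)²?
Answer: -1/332285 ≈ -3.0095e-6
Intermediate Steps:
T(P, b) = 77*P (T(P, b) = (7*P)*11 = 77*P)
1/(T(a(-23, 1), -990) - 357233) = 1/(77*(5 - 23)² - 357233) = 1/(77*(-18)² - 357233) = 1/(77*324 - 357233) = 1/(24948 - 357233) = 1/(-332285) = -1/332285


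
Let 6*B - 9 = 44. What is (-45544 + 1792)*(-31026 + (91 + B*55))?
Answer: 1332211940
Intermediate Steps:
B = 53/6 (B = 3/2 + (⅙)*44 = 3/2 + 22/3 = 53/6 ≈ 8.8333)
(-45544 + 1792)*(-31026 + (91 + B*55)) = (-45544 + 1792)*(-31026 + (91 + (53/6)*55)) = -43752*(-31026 + (91 + 2915/6)) = -43752*(-31026 + 3461/6) = -43752*(-182695/6) = 1332211940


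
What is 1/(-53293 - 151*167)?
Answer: -1/78510 ≈ -1.2737e-5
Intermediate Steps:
1/(-53293 - 151*167) = 1/(-53293 - 25217) = 1/(-78510) = -1/78510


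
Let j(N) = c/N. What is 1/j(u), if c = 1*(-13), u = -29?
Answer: 29/13 ≈ 2.2308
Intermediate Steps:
c = -13
j(N) = -13/N
1/j(u) = 1/(-13/(-29)) = 1/(-13*(-1/29)) = 1/(13/29) = 29/13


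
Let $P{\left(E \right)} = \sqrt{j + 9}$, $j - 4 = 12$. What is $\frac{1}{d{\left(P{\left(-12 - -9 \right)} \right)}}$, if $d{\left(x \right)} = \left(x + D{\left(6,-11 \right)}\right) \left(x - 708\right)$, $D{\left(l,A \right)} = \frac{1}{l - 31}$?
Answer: $- \frac{25}{87172} \approx -0.00028679$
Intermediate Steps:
$j = 16$ ($j = 4 + 12 = 16$)
$D{\left(l,A \right)} = \frac{1}{-31 + l}$
$P{\left(E \right)} = 5$ ($P{\left(E \right)} = \sqrt{16 + 9} = \sqrt{25} = 5$)
$d{\left(x \right)} = \left(-708 + x\right) \left(- \frac{1}{25} + x\right)$ ($d{\left(x \right)} = \left(x + \frac{1}{-31 + 6}\right) \left(x - 708\right) = \left(x + \frac{1}{-25}\right) \left(-708 + x\right) = \left(x - \frac{1}{25}\right) \left(-708 + x\right) = \left(- \frac{1}{25} + x\right) \left(-708 + x\right) = \left(-708 + x\right) \left(- \frac{1}{25} + x\right)$)
$\frac{1}{d{\left(P{\left(-12 - -9 \right)} \right)}} = \frac{1}{\frac{708}{25} + 5^{2} - \frac{17701}{5}} = \frac{1}{\frac{708}{25} + 25 - \frac{17701}{5}} = \frac{1}{- \frac{87172}{25}} = - \frac{25}{87172}$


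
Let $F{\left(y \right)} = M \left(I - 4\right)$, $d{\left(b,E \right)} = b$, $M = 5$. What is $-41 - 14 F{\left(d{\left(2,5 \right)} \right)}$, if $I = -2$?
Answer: $379$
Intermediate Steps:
$F{\left(y \right)} = -30$ ($F{\left(y \right)} = 5 \left(-2 - 4\right) = 5 \left(-6\right) = -30$)
$-41 - 14 F{\left(d{\left(2,5 \right)} \right)} = -41 - -420 = -41 + 420 = 379$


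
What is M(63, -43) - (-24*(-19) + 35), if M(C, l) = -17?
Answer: -508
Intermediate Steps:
M(63, -43) - (-24*(-19) + 35) = -17 - (-24*(-19) + 35) = -17 - (456 + 35) = -17 - 1*491 = -17 - 491 = -508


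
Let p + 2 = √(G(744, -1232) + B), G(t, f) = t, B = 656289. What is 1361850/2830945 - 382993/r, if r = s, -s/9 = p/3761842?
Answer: 1631485578870764638/3348023332329 + 1440759153106*√657033/5913261 ≈ 1.9798e+8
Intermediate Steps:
p = -2 + √657033 (p = -2 + √(744 + 656289) = -2 + √657033 ≈ 808.58)
s = 9/1880921 - 9*√657033/3761842 (s = -9*(-2 + √657033)/3761842 = -9*(-1/1880921 + √657033/3761842) = 9/1880921 - 9*√657033/3761842 ≈ -0.0019345)
r = 9/1880921 - 9*√657033/3761842 ≈ -0.0019345
1361850/2830945 - 382993/r = 1361850/2830945 - 382993/(9/1880921 - 9*√657033/3761842) = 1361850*(1/2830945) - 382993/(9/1880921 - 9*√657033/3761842) = 272370/566189 - 382993/(9/1880921 - 9*√657033/3761842)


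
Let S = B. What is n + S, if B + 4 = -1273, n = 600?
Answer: -677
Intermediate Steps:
B = -1277 (B = -4 - 1273 = -1277)
S = -1277
n + S = 600 - 1277 = -677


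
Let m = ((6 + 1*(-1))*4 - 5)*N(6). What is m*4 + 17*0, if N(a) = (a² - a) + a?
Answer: 2160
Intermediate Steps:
N(a) = a²
m = 540 (m = ((6 + 1*(-1))*4 - 5)*6² = ((6 - 1)*4 - 5)*36 = (5*4 - 5)*36 = (20 - 5)*36 = 15*36 = 540)
m*4 + 17*0 = 540*4 + 17*0 = 2160 + 0 = 2160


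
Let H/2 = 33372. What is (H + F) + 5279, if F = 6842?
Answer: 78865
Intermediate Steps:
H = 66744 (H = 2*33372 = 66744)
(H + F) + 5279 = (66744 + 6842) + 5279 = 73586 + 5279 = 78865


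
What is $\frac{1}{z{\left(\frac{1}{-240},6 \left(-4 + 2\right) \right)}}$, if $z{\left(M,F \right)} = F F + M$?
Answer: $\frac{240}{34559} \approx 0.0069446$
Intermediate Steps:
$z{\left(M,F \right)} = M + F^{2}$ ($z{\left(M,F \right)} = F^{2} + M = M + F^{2}$)
$\frac{1}{z{\left(\frac{1}{-240},6 \left(-4 + 2\right) \right)}} = \frac{1}{\frac{1}{-240} + \left(6 \left(-4 + 2\right)\right)^{2}} = \frac{1}{- \frac{1}{240} + \left(6 \left(-2\right)\right)^{2}} = \frac{1}{- \frac{1}{240} + \left(-12\right)^{2}} = \frac{1}{- \frac{1}{240} + 144} = \frac{1}{\frac{34559}{240}} = \frac{240}{34559}$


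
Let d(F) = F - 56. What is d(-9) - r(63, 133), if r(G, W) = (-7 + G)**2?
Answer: -3201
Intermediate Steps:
d(F) = -56 + F
d(-9) - r(63, 133) = (-56 - 9) - (-7 + 63)**2 = -65 - 1*56**2 = -65 - 1*3136 = -65 - 3136 = -3201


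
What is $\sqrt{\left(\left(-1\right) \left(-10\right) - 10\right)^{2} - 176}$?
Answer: $4 i \sqrt{11} \approx 13.266 i$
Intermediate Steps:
$\sqrt{\left(\left(-1\right) \left(-10\right) - 10\right)^{2} - 176} = \sqrt{\left(10 - 10\right)^{2} - 176} = \sqrt{0^{2} - 176} = \sqrt{0 - 176} = \sqrt{-176} = 4 i \sqrt{11}$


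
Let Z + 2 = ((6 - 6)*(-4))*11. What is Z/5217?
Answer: -2/5217 ≈ -0.00038336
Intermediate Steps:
Z = -2 (Z = -2 + ((6 - 6)*(-4))*11 = -2 + (0*(-4))*11 = -2 + 0*11 = -2 + 0 = -2)
Z/5217 = -2/5217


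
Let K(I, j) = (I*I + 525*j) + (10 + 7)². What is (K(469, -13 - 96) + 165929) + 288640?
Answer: 617594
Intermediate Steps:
K(I, j) = 289 + I² + 525*j (K(I, j) = (I² + 525*j) + 17² = (I² + 525*j) + 289 = 289 + I² + 525*j)
(K(469, -13 - 96) + 165929) + 288640 = ((289 + 469² + 525*(-13 - 96)) + 165929) + 288640 = ((289 + 219961 + 525*(-109)) + 165929) + 288640 = ((289 + 219961 - 57225) + 165929) + 288640 = (163025 + 165929) + 288640 = 328954 + 288640 = 617594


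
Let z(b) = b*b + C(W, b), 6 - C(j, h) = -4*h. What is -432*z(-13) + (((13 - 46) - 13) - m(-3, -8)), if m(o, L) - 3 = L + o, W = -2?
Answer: -53174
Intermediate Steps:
C(j, h) = 6 + 4*h (C(j, h) = 6 - (-4)*h = 6 + 4*h)
m(o, L) = 3 + L + o (m(o, L) = 3 + (L + o) = 3 + L + o)
z(b) = 6 + b**2 + 4*b (z(b) = b*b + (6 + 4*b) = b**2 + (6 + 4*b) = 6 + b**2 + 4*b)
-432*z(-13) + (((13 - 46) - 13) - m(-3, -8)) = -432*(6 + (-13)**2 + 4*(-13)) + (((13 - 46) - 13) - (3 - 8 - 3)) = -432*(6 + 169 - 52) + ((-33 - 13) - 1*(-8)) = -432*123 + (-46 + 8) = -53136 - 38 = -53174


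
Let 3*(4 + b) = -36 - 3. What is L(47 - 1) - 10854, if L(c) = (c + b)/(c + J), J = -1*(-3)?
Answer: -531817/49 ≈ -10853.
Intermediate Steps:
J = 3
b = -17 (b = -4 + (-36 - 3)/3 = -4 + (1/3)*(-39) = -4 - 13 = -17)
L(c) = (-17 + c)/(3 + c) (L(c) = (c - 17)/(c + 3) = (-17 + c)/(3 + c))
L(47 - 1) - 10854 = (-17 + (47 - 1))/(3 + (47 - 1)) - 10854 = (-17 + 46)/(3 + 46) - 10854 = 29/49 - 10854 = -531817/49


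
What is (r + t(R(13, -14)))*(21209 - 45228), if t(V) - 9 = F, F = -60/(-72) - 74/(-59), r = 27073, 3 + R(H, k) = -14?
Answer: -230288575573/354 ≈ -6.5053e+8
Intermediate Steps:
R(H, k) = -17 (R(H, k) = -3 - 14 = -17)
F = 739/354 (F = -60*(-1/72) - 74*(-1/59) = ⅚ + 74/59 = 739/354 ≈ 2.0876)
t(V) = 3925/354 (t(V) = 9 + 739/354 = 3925/354)
(r + t(R(13, -14)))*(21209 - 45228) = (27073 + 3925/354)*(21209 - 45228) = (9587767/354)*(-24019) = -230288575573/354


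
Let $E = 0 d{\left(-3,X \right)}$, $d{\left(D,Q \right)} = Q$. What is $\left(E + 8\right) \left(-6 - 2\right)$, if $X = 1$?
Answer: $-64$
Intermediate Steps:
$E = 0$ ($E = 0 \cdot 1 = 0$)
$\left(E + 8\right) \left(-6 - 2\right) = \left(0 + 8\right) \left(-6 - 2\right) = 8 \left(-6 - 2\right) = 8 \left(-8\right) = -64$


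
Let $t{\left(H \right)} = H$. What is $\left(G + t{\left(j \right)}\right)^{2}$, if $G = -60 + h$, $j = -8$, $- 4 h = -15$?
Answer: $\frac{66049}{16} \approx 4128.1$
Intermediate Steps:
$h = \frac{15}{4}$ ($h = \left(- \frac{1}{4}\right) \left(-15\right) = \frac{15}{4} \approx 3.75$)
$G = - \frac{225}{4}$ ($G = -60 + \frac{15}{4} = - \frac{225}{4} \approx -56.25$)
$\left(G + t{\left(j \right)}\right)^{2} = \left(- \frac{225}{4} - 8\right)^{2} = \left(- \frac{257}{4}\right)^{2} = \frac{66049}{16}$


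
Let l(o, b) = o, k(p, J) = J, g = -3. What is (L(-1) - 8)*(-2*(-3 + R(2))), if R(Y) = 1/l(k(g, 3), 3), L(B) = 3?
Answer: -80/3 ≈ -26.667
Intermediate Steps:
R(Y) = ⅓ (R(Y) = 1/3 = ⅓)
(L(-1) - 8)*(-2*(-3 + R(2))) = (3 - 8)*(-2*(-3 + ⅓)) = -(-10)*(-8)/3 = -5*16/3 = -80/3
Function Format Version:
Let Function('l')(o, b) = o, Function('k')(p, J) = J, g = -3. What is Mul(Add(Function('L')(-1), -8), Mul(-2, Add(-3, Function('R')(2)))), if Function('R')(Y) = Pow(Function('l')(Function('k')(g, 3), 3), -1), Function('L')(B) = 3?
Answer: Rational(-80, 3) ≈ -26.667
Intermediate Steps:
Function('R')(Y) = Rational(1, 3) (Function('R')(Y) = Pow(3, -1) = Rational(1, 3))
Mul(Add(Function('L')(-1), -8), Mul(-2, Add(-3, Function('R')(2)))) = Mul(Add(3, -8), Mul(-2, Add(-3, Rational(1, 3)))) = Mul(-5, Mul(-2, Rational(-8, 3))) = Mul(-5, Rational(16, 3)) = Rational(-80, 3)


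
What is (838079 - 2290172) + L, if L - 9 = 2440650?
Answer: 988566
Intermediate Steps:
L = 2440659 (L = 9 + 2440650 = 2440659)
(838079 - 2290172) + L = (838079 - 2290172) + 2440659 = -1452093 + 2440659 = 988566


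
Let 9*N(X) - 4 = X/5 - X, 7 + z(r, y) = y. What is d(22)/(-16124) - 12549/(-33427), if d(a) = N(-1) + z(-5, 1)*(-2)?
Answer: 757204216/2021163555 ≈ 0.37464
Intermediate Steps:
z(r, y) = -7 + y
N(X) = 4/9 - 4*X/45 (N(X) = 4/9 + (X/5 - X)/9 = 4/9 + (-4*X/5)/9 = 4/9 - 4*X/45)
d(a) = 188/15 (d(a) = (4/9 - 4/45*(-1)) + (-7 + 1)*(-2) = (4/9 + 4/45) - 6*(-2) = 8/15 + 12 = 188/15)
d(22)/(-16124) - 12549/(-33427) = (188/15)/(-16124) - 12549/(-33427) = (188/15)*(-1/16124) - 12549*(-1/33427) = -47/60465 + 12549/33427 = 757204216/2021163555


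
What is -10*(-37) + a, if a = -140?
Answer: 230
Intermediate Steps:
-10*(-37) + a = -10*(-37) - 140 = 370 - 140 = 230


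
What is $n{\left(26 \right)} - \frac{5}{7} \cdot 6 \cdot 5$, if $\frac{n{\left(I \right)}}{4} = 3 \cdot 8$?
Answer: $- \frac{14400}{7} \approx -2057.1$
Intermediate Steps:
$n{\left(I \right)} = 96$ ($n{\left(I \right)} = 4 \cdot 3 \cdot 8 = 4 \cdot 24 = 96$)
$n{\left(26 \right)} - \frac{5}{7} \cdot 6 \cdot 5 = 96 - \frac{5}{7} \cdot 6 \cdot 5 = 96 \left(-5\right) \frac{1}{7} \cdot 6 \cdot 5 = 96 \left(- \frac{5}{7}\right) 6 \cdot 5 = 96 \left(\left(- \frac{30}{7}\right) 5\right) = 96 \left(- \frac{150}{7}\right) = - \frac{14400}{7}$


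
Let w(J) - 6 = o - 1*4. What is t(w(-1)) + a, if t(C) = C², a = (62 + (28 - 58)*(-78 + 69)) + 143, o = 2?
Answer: 491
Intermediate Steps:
w(J) = 4 (w(J) = 6 + (2 - 1*4) = 6 + (2 - 4) = 6 - 2 = 4)
a = 475 (a = (62 - 30*(-9)) + 143 = (62 + 270) + 143 = 332 + 143 = 475)
t(w(-1)) + a = 4² + 475 = 16 + 475 = 491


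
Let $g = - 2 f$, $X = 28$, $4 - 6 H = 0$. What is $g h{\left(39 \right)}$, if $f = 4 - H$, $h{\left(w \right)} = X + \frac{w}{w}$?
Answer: $- \frac{580}{3} \approx -193.33$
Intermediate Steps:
$H = \frac{2}{3}$ ($H = \frac{2}{3} - 0 = \frac{2}{3} + 0 = \frac{2}{3} \approx 0.66667$)
$h{\left(w \right)} = 29$ ($h{\left(w \right)} = 28 + \frac{w}{w} = 28 + 1 = 29$)
$f = \frac{10}{3}$ ($f = 4 - \frac{2}{3} = \frac{10}{3} \approx 3.3333$)
$g = - \frac{20}{3}$ ($g = \left(-2\right) \frac{10}{3} = - \frac{20}{3} \approx -6.6667$)
$g h{\left(39 \right)} = \left(- \frac{20}{3}\right) 29 = - \frac{580}{3}$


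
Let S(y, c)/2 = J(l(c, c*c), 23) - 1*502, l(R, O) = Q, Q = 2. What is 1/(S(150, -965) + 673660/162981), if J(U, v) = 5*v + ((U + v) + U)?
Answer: -12537/8974820 ≈ -0.0013969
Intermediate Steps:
l(R, O) = 2
J(U, v) = 2*U + 6*v (J(U, v) = 5*v + (v + 2*U) = 2*U + 6*v)
S(y, c) = -720 (S(y, c) = 2*((2*2 + 6*23) - 1*502) = 2*((4 + 138) - 502) = 2*(142 - 502) = 2*(-360) = -720)
1/(S(150, -965) + 673660/162981) = 1/(-720 + 673660/162981) = 1/(-720 + 673660*(1/162981)) = 1/(-720 + 51820/12537) = 1/(-8974820/12537) = -12537/8974820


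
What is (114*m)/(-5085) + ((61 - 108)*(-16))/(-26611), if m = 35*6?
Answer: -14242028/3007043 ≈ -4.7362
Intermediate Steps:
m = 210
(114*m)/(-5085) + ((61 - 108)*(-16))/(-26611) = (114*210)/(-5085) + ((61 - 108)*(-16))/(-26611) = 23940*(-1/5085) - 47*(-16)*(-1/26611) = -532/113 + 752*(-1/26611) = -532/113 - 752/26611 = -14242028/3007043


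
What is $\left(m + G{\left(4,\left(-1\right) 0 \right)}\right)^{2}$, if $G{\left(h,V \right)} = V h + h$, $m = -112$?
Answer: $11664$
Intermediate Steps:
$G{\left(h,V \right)} = h + V h$
$\left(m + G{\left(4,\left(-1\right) 0 \right)}\right)^{2} = \left(-112 + 4 \left(1 - 0\right)\right)^{2} = \left(-112 + 4 \left(1 + 0\right)\right)^{2} = \left(-112 + 4 \cdot 1\right)^{2} = \left(-112 + 4\right)^{2} = \left(-108\right)^{2} = 11664$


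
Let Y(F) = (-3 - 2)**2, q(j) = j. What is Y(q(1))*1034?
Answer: 25850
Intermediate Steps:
Y(F) = 25 (Y(F) = (-5)**2 = 25)
Y(q(1))*1034 = 25*1034 = 25850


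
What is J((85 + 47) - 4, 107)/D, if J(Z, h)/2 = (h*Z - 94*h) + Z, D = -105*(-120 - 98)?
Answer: 538/1635 ≈ 0.32905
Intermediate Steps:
D = 22890 (D = -105*(-218) = 22890)
J(Z, h) = -188*h + 2*Z + 2*Z*h (J(Z, h) = 2*((h*Z - 94*h) + Z) = 2*((Z*h - 94*h) + Z) = 2*((-94*h + Z*h) + Z) = 2*(Z - 94*h + Z*h) = -188*h + 2*Z + 2*Z*h)
J((85 + 47) - 4, 107)/D = (-188*107 + 2*((85 + 47) - 4) + 2*((85 + 47) - 4)*107)/22890 = (-20116 + 2*(132 - 4) + 2*(132 - 4)*107)*(1/22890) = (-20116 + 2*128 + 2*128*107)*(1/22890) = (-20116 + 256 + 27392)*(1/22890) = 7532*(1/22890) = 538/1635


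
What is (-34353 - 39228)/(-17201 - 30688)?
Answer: 24527/15963 ≈ 1.5365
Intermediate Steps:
(-34353 - 39228)/(-17201 - 30688) = -73581/(-47889) = -73581*(-1/47889) = 24527/15963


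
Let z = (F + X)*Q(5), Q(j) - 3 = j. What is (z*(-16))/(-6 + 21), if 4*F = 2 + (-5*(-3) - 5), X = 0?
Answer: -128/5 ≈ -25.600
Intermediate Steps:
Q(j) = 3 + j
F = 3 (F = (2 + (-5*(-3) - 5))/4 = (2 + (15 - 5))/4 = (2 + 10)/4 = (1/4)*12 = 3)
z = 24 (z = (3 + 0)*(3 + 5) = 3*8 = 24)
(z*(-16))/(-6 + 21) = (24*(-16))/(-6 + 21) = -384/15 = -384*1/15 = -128/5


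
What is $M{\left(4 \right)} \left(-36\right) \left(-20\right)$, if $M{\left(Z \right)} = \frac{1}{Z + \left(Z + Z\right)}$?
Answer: $60$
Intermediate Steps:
$M{\left(Z \right)} = \frac{1}{3 Z}$ ($M{\left(Z \right)} = \frac{1}{Z + 2 Z} = \frac{1}{3 Z}$)
$M{\left(4 \right)} \left(-36\right) \left(-20\right) = \frac{1}{3 \cdot 4} \left(-36\right) \left(-20\right) = \frac{1}{3} \cdot \frac{1}{4} \left(-36\right) \left(-20\right) = \frac{1}{12} \left(-36\right) \left(-20\right) = \left(-3\right) \left(-20\right) = 60$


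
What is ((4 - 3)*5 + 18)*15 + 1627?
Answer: 1972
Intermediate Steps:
((4 - 3)*5 + 18)*15 + 1627 = (1*5 + 18)*15 + 1627 = (5 + 18)*15 + 1627 = 23*15 + 1627 = 345 + 1627 = 1972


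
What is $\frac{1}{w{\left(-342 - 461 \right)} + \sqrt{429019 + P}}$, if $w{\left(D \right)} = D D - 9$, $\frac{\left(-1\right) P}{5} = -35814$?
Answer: $\frac{644800}{415766431911} - \frac{\sqrt{608089}}{415766431911} \approx 1.549 \cdot 10^{-6}$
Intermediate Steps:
$P = 179070$ ($P = \left(-5\right) \left(-35814\right) = 179070$)
$w{\left(D \right)} = -9 + D^{2}$ ($w{\left(D \right)} = D^{2} - 9 = -9 + D^{2}$)
$\frac{1}{w{\left(-342 - 461 \right)} + \sqrt{429019 + P}} = \frac{1}{\left(-9 + \left(-342 - 461\right)^{2}\right) + \sqrt{429019 + 179070}} = \frac{1}{\left(-9 + \left(-803\right)^{2}\right) + \sqrt{608089}} = \frac{1}{\left(-9 + 644809\right) + \sqrt{608089}} = \frac{1}{644800 + \sqrt{608089}}$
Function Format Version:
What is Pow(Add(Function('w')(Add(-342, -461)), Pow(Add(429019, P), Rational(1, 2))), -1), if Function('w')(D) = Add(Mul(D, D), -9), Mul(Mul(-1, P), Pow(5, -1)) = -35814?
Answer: Add(Rational(644800, 415766431911), Mul(Rational(-1, 415766431911), Pow(608089, Rational(1, 2)))) ≈ 1.5490e-6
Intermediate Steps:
P = 179070 (P = Mul(-5, -35814) = 179070)
Function('w')(D) = Add(-9, Pow(D, 2)) (Function('w')(D) = Add(Pow(D, 2), -9) = Add(-9, Pow(D, 2)))
Pow(Add(Function('w')(Add(-342, -461)), Pow(Add(429019, P), Rational(1, 2))), -1) = Pow(Add(Add(-9, Pow(Add(-342, -461), 2)), Pow(Add(429019, 179070), Rational(1, 2))), -1) = Pow(Add(Add(-9, Pow(-803, 2)), Pow(608089, Rational(1, 2))), -1) = Pow(Add(Add(-9, 644809), Pow(608089, Rational(1, 2))), -1) = Pow(Add(644800, Pow(608089, Rational(1, 2))), -1)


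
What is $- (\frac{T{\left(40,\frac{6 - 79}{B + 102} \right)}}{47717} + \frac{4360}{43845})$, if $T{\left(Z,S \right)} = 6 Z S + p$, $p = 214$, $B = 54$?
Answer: $- \frac{552512530}{5439594849} \approx -0.10157$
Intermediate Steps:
$T{\left(Z,S \right)} = 214 + 6 S Z$ ($T{\left(Z,S \right)} = 6 Z S + 214 = 6 S Z + 214 = 214 + 6 S Z$)
$- (\frac{T{\left(40,\frac{6 - 79}{B + 102} \right)}}{47717} + \frac{4360}{43845}) = - (\frac{214 + 6 \frac{6 - 79}{54 + 102} \cdot 40}{47717} + \frac{4360}{43845}) = - (\left(214 + 6 \left(- \frac{73}{156}\right) 40\right) \frac{1}{47717} + 4360 \cdot \frac{1}{43845}) = - (\left(214 + 6 \left(\left(-73\right) \frac{1}{156}\right) 40\right) \frac{1}{47717} + \frac{872}{8769}) = - (\left(214 + 6 \left(- \frac{73}{156}\right) 40\right) \frac{1}{47717} + \frac{872}{8769}) = - (\left(214 - \frac{1460}{13}\right) \frac{1}{47717} + \frac{872}{8769}) = - (\frac{1322}{13} \cdot \frac{1}{47717} + \frac{872}{8769}) = - (\frac{1322}{620321} + \frac{872}{8769}) = \left(-1\right) \frac{552512530}{5439594849} = - \frac{552512530}{5439594849}$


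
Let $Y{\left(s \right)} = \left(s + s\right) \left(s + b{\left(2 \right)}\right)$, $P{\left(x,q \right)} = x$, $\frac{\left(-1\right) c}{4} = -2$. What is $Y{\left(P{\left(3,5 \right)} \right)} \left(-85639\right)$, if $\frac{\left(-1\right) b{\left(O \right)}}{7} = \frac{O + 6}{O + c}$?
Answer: $\frac{6679842}{5} \approx 1.336 \cdot 10^{6}$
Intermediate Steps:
$c = 8$ ($c = \left(-4\right) \left(-2\right) = 8$)
$b{\left(O \right)} = - \frac{7 \left(6 + O\right)}{8 + O}$ ($b{\left(O \right)} = - 7 \frac{O + 6}{O + 8} = - 7 \frac{6 + O}{8 + O} = - \frac{7 \left(6 + O\right)}{8 + O}$)
$Y{\left(s \right)} = 2 s \left(- \frac{28}{5} + s\right)$ ($Y{\left(s \right)} = \left(s + s\right) \left(s + \frac{7 \left(-6 - 2\right)}{8 + 2}\right) = 2 s \left(s + \frac{7 \left(-6 - 2\right)}{10}\right) = 2 s \left(s + 7 \cdot \frac{1}{10} \left(-8\right)\right) = 2 s \left(s - \frac{28}{5}\right) = 2 s \left(- \frac{28}{5} + s\right)$)
$Y{\left(P{\left(3,5 \right)} \right)} \left(-85639\right) = \frac{2}{5} \cdot 3 \left(-28 + 5 \cdot 3\right) \left(-85639\right) = \frac{2}{5} \cdot 3 \left(-28 + 15\right) \left(-85639\right) = \frac{2}{5} \cdot 3 \left(-13\right) \left(-85639\right) = \left(- \frac{78}{5}\right) \left(-85639\right) = \frac{6679842}{5}$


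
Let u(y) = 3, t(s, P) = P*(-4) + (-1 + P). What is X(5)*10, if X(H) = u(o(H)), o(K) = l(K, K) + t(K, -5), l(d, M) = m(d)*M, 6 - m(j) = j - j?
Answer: 30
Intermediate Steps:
m(j) = 6 (m(j) = 6 - (j - j) = 6 - 1*0 = 6 + 0 = 6)
l(d, M) = 6*M
t(s, P) = -1 - 3*P (t(s, P) = -4*P + (-1 + P) = -1 - 3*P)
o(K) = 14 + 6*K (o(K) = 6*K + (-1 - 3*(-5)) = 6*K + (-1 + 15) = 6*K + 14 = 14 + 6*K)
X(H) = 3
X(5)*10 = 3*10 = 30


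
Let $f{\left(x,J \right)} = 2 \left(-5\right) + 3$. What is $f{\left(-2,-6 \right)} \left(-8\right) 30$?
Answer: $1680$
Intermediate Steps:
$f{\left(x,J \right)} = -7$ ($f{\left(x,J \right)} = -10 + 3 = -7$)
$f{\left(-2,-6 \right)} \left(-8\right) 30 = \left(-7\right) \left(-8\right) 30 = 56 \cdot 30 = 1680$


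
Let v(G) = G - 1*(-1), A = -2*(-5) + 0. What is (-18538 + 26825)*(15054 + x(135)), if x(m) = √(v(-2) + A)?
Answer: 124777359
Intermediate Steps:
A = 10 (A = 10 + 0 = 10)
v(G) = 1 + G (v(G) = G + 1 = 1 + G)
x(m) = 3 (x(m) = √((1 - 2) + 10) = √(-1 + 10) = √9 = 3)
(-18538 + 26825)*(15054 + x(135)) = (-18538 + 26825)*(15054 + 3) = 8287*15057 = 124777359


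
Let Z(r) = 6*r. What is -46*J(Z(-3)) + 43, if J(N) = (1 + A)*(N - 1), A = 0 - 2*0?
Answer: 917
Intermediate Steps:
A = 0 (A = 0 + 0 = 0)
J(N) = -1 + N (J(N) = (1 + 0)*(N - 1) = 1*(-1 + N) = -1 + N)
-46*J(Z(-3)) + 43 = -46*(-1 + 6*(-3)) + 43 = -46*(-1 - 18) + 43 = -46*(-19) + 43 = 874 + 43 = 917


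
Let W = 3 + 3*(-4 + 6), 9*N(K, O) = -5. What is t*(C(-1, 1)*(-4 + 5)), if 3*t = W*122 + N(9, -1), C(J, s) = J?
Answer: -9877/27 ≈ -365.81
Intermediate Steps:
N(K, O) = -5/9 (N(K, O) = (⅑)*(-5) = -5/9)
W = 9 (W = 3 + 3*2 = 3 + 6 = 9)
t = 9877/27 (t = (9*122 - 5/9)/3 = (1098 - 5/9)/3 = (⅓)*(9877/9) = 9877/27 ≈ 365.81)
t*(C(-1, 1)*(-4 + 5)) = 9877*(-(-4 + 5))/27 = 9877*(-1*1)/27 = (9877/27)*(-1) = -9877/27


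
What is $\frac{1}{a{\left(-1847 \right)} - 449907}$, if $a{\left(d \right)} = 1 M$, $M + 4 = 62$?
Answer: $- \frac{1}{449849} \approx -2.223 \cdot 10^{-6}$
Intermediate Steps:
$M = 58$ ($M = -4 + 62 = 58$)
$a{\left(d \right)} = 58$ ($a{\left(d \right)} = 1 \cdot 58 = 58$)
$\frac{1}{a{\left(-1847 \right)} - 449907} = \frac{1}{58 - 449907} = \frac{1}{-449849} = - \frac{1}{449849}$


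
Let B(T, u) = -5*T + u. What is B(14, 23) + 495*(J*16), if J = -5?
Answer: -39647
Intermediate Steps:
B(T, u) = u - 5*T
B(14, 23) + 495*(J*16) = (23 - 5*14) + 495*(-5*16) = (23 - 70) + 495*(-80) = -47 - 39600 = -39647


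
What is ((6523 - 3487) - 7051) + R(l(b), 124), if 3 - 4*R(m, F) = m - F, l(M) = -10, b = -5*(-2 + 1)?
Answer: -15923/4 ≈ -3980.8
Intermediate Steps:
b = 5 (b = -5*(-1) = 5)
R(m, F) = ¾ - m/4 + F/4 (R(m, F) = ¾ - (m - F)/4 = ¾ + (-m/4 + F/4) = ¾ - m/4 + F/4)
((6523 - 3487) - 7051) + R(l(b), 124) = ((6523 - 3487) - 7051) + (¾ - ¼*(-10) + (¼)*124) = (3036 - 7051) + (¾ + 5/2 + 31) = -4015 + 137/4 = -15923/4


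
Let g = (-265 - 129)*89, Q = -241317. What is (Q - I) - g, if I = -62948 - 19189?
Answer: -124114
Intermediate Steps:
I = -82137
g = -35066 (g = -394*89 = -35066)
(Q - I) - g = (-241317 - 1*(-82137)) - 1*(-35066) = (-241317 + 82137) + 35066 = -159180 + 35066 = -124114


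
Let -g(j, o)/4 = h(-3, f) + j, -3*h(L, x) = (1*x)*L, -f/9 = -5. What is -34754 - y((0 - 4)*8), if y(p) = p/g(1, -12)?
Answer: -799346/23 ≈ -34754.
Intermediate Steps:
f = 45 (f = -9*(-5) = 45)
h(L, x) = -L*x/3 (h(L, x) = -1*x*L/3 = -x*L/3 = -L*x/3)
g(j, o) = -180 - 4*j (g(j, o) = -4*(-1/3*(-3)*45 + j) = -4*(45 + j) = -180 - 4*j)
y(p) = -p/184 (y(p) = p/(-180 - 4*1) = p/(-180 - 4) = p/(-184) = p*(-1/184) = -p/184)
-34754 - y((0 - 4)*8) = -34754 - (-1)*(0 - 4)*8/184 = -34754 - (-1)*(-4*8)/184 = -34754 - (-1)*(-32)/184 = -34754 - 1*4/23 = -34754 - 4/23 = -799346/23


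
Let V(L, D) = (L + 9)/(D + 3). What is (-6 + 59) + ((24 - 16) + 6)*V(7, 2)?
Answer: 489/5 ≈ 97.800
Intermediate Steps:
V(L, D) = (9 + L)/(3 + D)
(-6 + 59) + ((24 - 16) + 6)*V(7, 2) = (-6 + 59) + ((24 - 16) + 6)*((9 + 7)/(3 + 2)) = 53 + (8 + 6)*(16/5) = 53 + 14*((1/5)*16) = 53 + 14*(16/5) = 53 + 224/5 = 489/5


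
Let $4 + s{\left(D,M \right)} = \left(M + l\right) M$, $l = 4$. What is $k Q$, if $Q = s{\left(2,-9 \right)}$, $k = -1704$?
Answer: $-69864$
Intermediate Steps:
$s{\left(D,M \right)} = -4 + M \left(4 + M\right)$ ($s{\left(D,M \right)} = -4 + \left(M + 4\right) M = -4 + \left(4 + M\right) M = -4 + M \left(4 + M\right)$)
$Q = 41$ ($Q = -4 + \left(-9\right)^{2} + 4 \left(-9\right) = -4 + 81 - 36 = 41$)
$k Q = \left(-1704\right) 41 = -69864$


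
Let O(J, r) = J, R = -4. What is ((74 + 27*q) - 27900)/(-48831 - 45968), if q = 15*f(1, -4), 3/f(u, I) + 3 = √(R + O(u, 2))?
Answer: 112519/379196 + 405*I*√3/379196 ≈ 0.29673 + 0.0018499*I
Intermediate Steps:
f(u, I) = 3/(-3 + √(-4 + u))
q = 45/(-3 + I*√3) (q = 15*(3/(-3 + √(-4 + 1))) = 15*(3/(-3 + √(-3))) = 15*(3/(-3 + I*√3)) = 45/(-3 + I*√3) ≈ -11.25 - 6.4952*I)
((74 + 27*q) - 27900)/(-48831 - 45968) = ((74 + 27*(-45/4 - 15*I*√3/4)) - 27900)/(-48831 - 45968) = ((74 + (-1215/4 - 405*I*√3/4)) - 27900)/(-94799) = ((-919/4 - 405*I*√3/4) - 27900)*(-1/94799) = (-112519/4 - 405*I*√3/4)*(-1/94799) = 112519/379196 + 405*I*√3/379196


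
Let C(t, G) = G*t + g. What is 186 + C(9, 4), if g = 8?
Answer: 230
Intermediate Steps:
C(t, G) = 8 + G*t (C(t, G) = G*t + 8 = 8 + G*t)
186 + C(9, 4) = 186 + (8 + 4*9) = 186 + (8 + 36) = 186 + 44 = 230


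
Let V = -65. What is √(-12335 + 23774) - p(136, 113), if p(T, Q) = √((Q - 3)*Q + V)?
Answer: -√12365 + 3*√1271 ≈ -4.2448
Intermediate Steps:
p(T, Q) = √(-65 + Q*(-3 + Q)) (p(T, Q) = √((Q - 3)*Q - 65) = √((-3 + Q)*Q - 65) = √(Q*(-3 + Q) - 65) = √(-65 + Q*(-3 + Q)))
√(-12335 + 23774) - p(136, 113) = √(-12335 + 23774) - √(-65 + 113² - 3*113) = √11439 - √(-65 + 12769 - 339) = 3*√1271 - √12365 = -√12365 + 3*√1271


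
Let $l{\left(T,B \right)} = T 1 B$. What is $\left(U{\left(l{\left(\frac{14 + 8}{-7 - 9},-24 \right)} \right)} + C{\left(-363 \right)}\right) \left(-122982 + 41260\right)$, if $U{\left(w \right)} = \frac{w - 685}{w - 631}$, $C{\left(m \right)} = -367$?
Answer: $\frac{8940958854}{299} \approx 2.9903 \cdot 10^{7}$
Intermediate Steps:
$l{\left(T,B \right)} = B T$ ($l{\left(T,B \right)} = T B = B T$)
$U{\left(w \right)} = \frac{-685 + w}{-631 + w}$
$\left(U{\left(l{\left(\frac{14 + 8}{-7 - 9},-24 \right)} \right)} + C{\left(-363 \right)}\right) \left(-122982 + 41260\right) = \left(\frac{-685 - 24 \frac{14 + 8}{-7 - 9}}{-631 - 24 \frac{14 + 8}{-7 - 9}} - 367\right) \left(-122982 + 41260\right) = \left(\frac{-685 - 24 \frac{22}{-16}}{-631 - 24 \frac{22}{-16}} - 367\right) \left(-81722\right) = \left(\frac{-685 - 24 \cdot 22 \left(- \frac{1}{16}\right)}{-631 - 24 \cdot 22 \left(- \frac{1}{16}\right)} - 367\right) \left(-81722\right) = \left(\frac{-685 - -33}{-631 - -33} - 367\right) \left(-81722\right) = \left(\frac{-685 + 33}{-631 + 33} - 367\right) \left(-81722\right) = \left(\frac{1}{-598} \left(-652\right) - 367\right) \left(-81722\right) = \left(\left(- \frac{1}{598}\right) \left(-652\right) - 367\right) \left(-81722\right) = \left(\frac{326}{299} - 367\right) \left(-81722\right) = \left(- \frac{109407}{299}\right) \left(-81722\right) = \frac{8940958854}{299}$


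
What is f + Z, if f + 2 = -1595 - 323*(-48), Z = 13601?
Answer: 27508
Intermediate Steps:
f = 13907 (f = -2 + (-1595 - 323*(-48)) = -2 + (-1595 + 15504) = -2 + 13909 = 13907)
f + Z = 13907 + 13601 = 27508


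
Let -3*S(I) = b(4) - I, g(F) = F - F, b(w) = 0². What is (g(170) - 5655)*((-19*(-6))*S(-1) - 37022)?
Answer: 209574300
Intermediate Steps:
b(w) = 0
g(F) = 0
S(I) = I/3 (S(I) = -(0 - I)/3 = -(-1)*I/3 = I/3)
(g(170) - 5655)*((-19*(-6))*S(-1) - 37022) = (0 - 5655)*((-19*(-6))*((⅓)*(-1)) - 37022) = -5655*(114*(-⅓) - 37022) = -5655*(-38 - 37022) = -5655*(-37060) = 209574300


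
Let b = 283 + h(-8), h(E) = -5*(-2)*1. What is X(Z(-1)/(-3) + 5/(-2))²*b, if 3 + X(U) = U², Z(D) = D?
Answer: 1090253/1296 ≈ 841.24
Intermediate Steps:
h(E) = 10 (h(E) = 10*1 = 10)
X(U) = -3 + U²
b = 293 (b = 283 + 10 = 293)
X(Z(-1)/(-3) + 5/(-2))²*b = (-3 + (-1/(-3) + 5/(-2))²)²*293 = (-3 + (-1*(-⅓) + 5*(-½))²)²*293 = (-3 + (⅓ - 5/2)²)²*293 = (-3 + (-13/6)²)²*293 = (-3 + 169/36)²*293 = (61/36)²*293 = (3721/1296)*293 = 1090253/1296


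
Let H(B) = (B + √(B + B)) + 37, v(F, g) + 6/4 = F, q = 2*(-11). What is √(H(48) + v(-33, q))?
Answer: √(202 + 16*√6)/2 ≈ 7.7652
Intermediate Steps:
q = -22
v(F, g) = -3/2 + F
H(B) = 37 + B + √2*√B (H(B) = (B + √(2*B)) + 37 = (B + √2*√B) + 37 = 37 + B + √2*√B)
√(H(48) + v(-33, q)) = √((37 + 48 + √2*√48) + (-3/2 - 33)) = √((37 + 48 + √2*(4*√3)) - 69/2) = √((37 + 48 + 4*√6) - 69/2) = √((85 + 4*√6) - 69/2) = √(101/2 + 4*√6)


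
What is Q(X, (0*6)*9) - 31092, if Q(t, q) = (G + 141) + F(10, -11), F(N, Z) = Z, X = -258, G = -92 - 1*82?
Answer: -31136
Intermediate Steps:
G = -174 (G = -92 - 82 = -174)
Q(t, q) = -44 (Q(t, q) = (-174 + 141) - 11 = -33 - 11 = -44)
Q(X, (0*6)*9) - 31092 = -44 - 31092 = -31136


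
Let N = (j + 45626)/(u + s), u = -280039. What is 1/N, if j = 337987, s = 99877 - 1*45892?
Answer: -226054/383613 ≈ -0.58928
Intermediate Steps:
s = 53985 (s = 99877 - 45892 = 53985)
N = -383613/226054 (N = (337987 + 45626)/(-280039 + 53985) = 383613/(-226054) = 383613*(-1/226054) = -383613/226054 ≈ -1.6970)
1/N = 1/(-383613/226054) = -226054/383613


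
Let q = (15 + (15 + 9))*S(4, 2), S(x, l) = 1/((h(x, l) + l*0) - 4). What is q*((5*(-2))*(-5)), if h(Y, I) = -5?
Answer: -650/3 ≈ -216.67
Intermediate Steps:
S(x, l) = -1/9 (S(x, l) = 1/((-5 + l*0) - 4) = 1/((-5 + 0) - 4) = 1/(-5 - 4) = 1/(-9) = -1/9)
q = -13/3 (q = (15 + (15 + 9))*(-1/9) = (15 + 24)*(-1/9) = 39*(-1/9) = -13/3 ≈ -4.3333)
q*((5*(-2))*(-5)) = -13*5*(-2)*(-5)/3 = -(-130)*(-5)/3 = -13/3*50 = -650/3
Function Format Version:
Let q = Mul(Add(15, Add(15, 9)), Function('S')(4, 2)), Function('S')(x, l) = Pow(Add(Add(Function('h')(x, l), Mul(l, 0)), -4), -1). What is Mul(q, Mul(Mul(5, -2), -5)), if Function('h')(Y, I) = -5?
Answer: Rational(-650, 3) ≈ -216.67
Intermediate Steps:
Function('S')(x, l) = Rational(-1, 9) (Function('S')(x, l) = Pow(Add(Add(-5, Mul(l, 0)), -4), -1) = Pow(Add(Add(-5, 0), -4), -1) = Pow(Add(-5, -4), -1) = Pow(-9, -1) = Rational(-1, 9))
q = Rational(-13, 3) (q = Mul(Add(15, Add(15, 9)), Rational(-1, 9)) = Mul(Add(15, 24), Rational(-1, 9)) = Mul(39, Rational(-1, 9)) = Rational(-13, 3) ≈ -4.3333)
Mul(q, Mul(Mul(5, -2), -5)) = Mul(Rational(-13, 3), Mul(Mul(5, -2), -5)) = Mul(Rational(-13, 3), Mul(-10, -5)) = Mul(Rational(-13, 3), 50) = Rational(-650, 3)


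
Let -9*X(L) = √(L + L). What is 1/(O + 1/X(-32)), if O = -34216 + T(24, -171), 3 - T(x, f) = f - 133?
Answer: -723392/24529499355 - 8*I/8176499785 ≈ -2.9491e-5 - 9.7841e-10*I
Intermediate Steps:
X(L) = -√2*√L/9 (X(L) = -√(L + L)/9 = -√2*√L/9)
T(x, f) = 136 - f (T(x, f) = 3 - (f - 133) = 3 - (-133 + f) = 3 + (133 - f) = 136 - f)
O = -33909 (O = -34216 + (136 - 1*(-171)) = -34216 + (136 + 171) = -34216 + 307 = -33909)
1/(O + 1/X(-32)) = 1/(-33909 + 1/(-√2*√(-32)/9)) = 1/(-33909 + 1/(-√2*4*I*√2/9)) = 1/(-33909 + 1/(-8*I/9)) = 1/(-33909 + 9*I/8) = 64*(-33909 - 9*I/8)/73588498065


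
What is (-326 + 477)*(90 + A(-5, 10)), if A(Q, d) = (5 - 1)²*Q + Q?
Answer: 755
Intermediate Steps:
A(Q, d) = 17*Q (A(Q, d) = 4²*Q + Q = 16*Q + Q = 17*Q)
(-326 + 477)*(90 + A(-5, 10)) = (-326 + 477)*(90 + 17*(-5)) = 151*(90 - 85) = 151*5 = 755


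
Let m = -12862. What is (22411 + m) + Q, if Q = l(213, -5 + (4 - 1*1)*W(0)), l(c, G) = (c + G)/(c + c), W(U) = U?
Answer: 2034041/213 ≈ 9549.5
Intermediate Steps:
l(c, G) = (G + c)/(2*c) (l(c, G) = (G + c)/((2*c)) = (G + c)*(1/(2*c)) = (G + c)/(2*c))
Q = 104/213 (Q = (½)*((-5 + (4 - 1*1)*0) + 213)/213 = (½)*(1/213)*((-5 + (4 - 1)*0) + 213) = (½)*(1/213)*((-5 + 3*0) + 213) = (½)*(1/213)*((-5 + 0) + 213) = (½)*(1/213)*(-5 + 213) = (½)*(1/213)*208 = 104/213 ≈ 0.48826)
(22411 + m) + Q = (22411 - 12862) + 104/213 = 9549 + 104/213 = 2034041/213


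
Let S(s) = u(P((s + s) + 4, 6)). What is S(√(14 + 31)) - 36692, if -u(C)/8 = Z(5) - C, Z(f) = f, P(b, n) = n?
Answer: -36684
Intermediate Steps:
u(C) = -40 + 8*C (u(C) = -8*(5 - C) = -40 + 8*C)
S(s) = 8 (S(s) = -40 + 8*6 = -40 + 48 = 8)
S(√(14 + 31)) - 36692 = 8 - 36692 = -36684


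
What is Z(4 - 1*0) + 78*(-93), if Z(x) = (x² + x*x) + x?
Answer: -7218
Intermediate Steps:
Z(x) = x + 2*x² (Z(x) = (x² + x²) + x = 2*x² + x = x + 2*x²)
Z(4 - 1*0) + 78*(-93) = (4 - 1*0)*(1 + 2*(4 - 1*0)) + 78*(-93) = (4 + 0)*(1 + 2*(4 + 0)) - 7254 = 4*(1 + 2*4) - 7254 = 4*(1 + 8) - 7254 = 4*9 - 7254 = 36 - 7254 = -7218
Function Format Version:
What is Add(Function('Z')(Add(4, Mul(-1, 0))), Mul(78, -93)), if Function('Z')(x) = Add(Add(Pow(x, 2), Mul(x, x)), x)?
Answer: -7218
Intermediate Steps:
Function('Z')(x) = Add(x, Mul(2, Pow(x, 2))) (Function('Z')(x) = Add(Add(Pow(x, 2), Pow(x, 2)), x) = Add(Mul(2, Pow(x, 2)), x) = Add(x, Mul(2, Pow(x, 2))))
Add(Function('Z')(Add(4, Mul(-1, 0))), Mul(78, -93)) = Add(Mul(Add(4, Mul(-1, 0)), Add(1, Mul(2, Add(4, Mul(-1, 0))))), Mul(78, -93)) = Add(Mul(Add(4, 0), Add(1, Mul(2, Add(4, 0)))), -7254) = Add(Mul(4, Add(1, Mul(2, 4))), -7254) = Add(Mul(4, Add(1, 8)), -7254) = Add(Mul(4, 9), -7254) = Add(36, -7254) = -7218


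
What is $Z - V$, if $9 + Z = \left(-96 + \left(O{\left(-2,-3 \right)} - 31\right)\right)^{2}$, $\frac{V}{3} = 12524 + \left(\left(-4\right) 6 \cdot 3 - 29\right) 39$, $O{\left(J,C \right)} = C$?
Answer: $-8864$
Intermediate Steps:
$V = 25755$ ($V = 3 \left(12524 + \left(\left(-4\right) 6 \cdot 3 - 29\right) 39\right) = 3 \left(12524 + \left(\left(-24\right) 3 - 29\right) 39\right) = 3 \left(12524 + \left(-72 - 29\right) 39\right) = 3 \left(12524 - 3939\right) = 3 \cdot 8585 = 25755$)
$Z = 16891$ ($Z = -9 + \left(-96 - 34\right)^{2} = -9 + \left(-130\right)^{2} = -9 + 16900 = 16891$)
$Z - V = 16891 - 25755 = -8864$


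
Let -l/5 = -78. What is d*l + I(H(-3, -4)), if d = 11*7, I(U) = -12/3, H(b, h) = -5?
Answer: 30026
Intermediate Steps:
l = 390 (l = -5*(-78) = 390)
I(U) = -4 (I(U) = -12*⅓ = -4)
d = 77
d*l + I(H(-3, -4)) = 77*390 - 4 = 30030 - 4 = 30026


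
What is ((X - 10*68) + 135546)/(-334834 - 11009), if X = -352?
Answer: -4982/12809 ≈ -0.38895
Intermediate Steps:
((X - 10*68) + 135546)/(-334834 - 11009) = ((-352 - 10*68) + 135546)/(-334834 - 11009) = ((-352 - 680) + 135546)/(-345843) = (-1032 + 135546)*(-1/345843) = 134514*(-1/345843) = -4982/12809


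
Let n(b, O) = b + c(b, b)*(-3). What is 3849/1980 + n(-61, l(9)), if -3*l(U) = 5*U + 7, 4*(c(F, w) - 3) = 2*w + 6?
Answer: 12503/660 ≈ 18.944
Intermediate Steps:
c(F, w) = 9/2 + w/2 (c(F, w) = 3 + (2*w + 6)/4 = 3 + (6 + 2*w)/4 = 3 + (3/2 + w/2) = 9/2 + w/2)
l(U) = -7/3 - 5*U/3 (l(U) = -(5*U + 7)/3 = -(7 + 5*U)/3 = -7/3 - 5*U/3)
n(b, O) = -27/2 - b/2 (n(b, O) = b + (9/2 + b/2)*(-3) = b + (-27/2 - 3*b/2) = -27/2 - b/2)
3849/1980 + n(-61, l(9)) = 3849/1980 + (-27/2 - 1/2*(-61)) = 3849*(1/1980) + (-27/2 + 61/2) = 1283/660 + 17 = 12503/660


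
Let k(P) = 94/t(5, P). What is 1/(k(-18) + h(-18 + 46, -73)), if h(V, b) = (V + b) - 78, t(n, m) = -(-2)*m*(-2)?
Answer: -36/4381 ≈ -0.0082173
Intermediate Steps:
t(n, m) = -4*m (t(n, m) = (2*m)*(-2) = -4*m)
h(V, b) = -78 + V + b
k(P) = -47/(2*P) (k(P) = 94/((-4*P)) = 94*(-1/(4*P)) = -47/(2*P))
1/(k(-18) + h(-18 + 46, -73)) = 1/(-47/2/(-18) + (-78 + (-18 + 46) - 73)) = 1/(-47/2*(-1/18) + (-78 + 28 - 73)) = 1/(47/36 - 123) = 1/(-4381/36) = -36/4381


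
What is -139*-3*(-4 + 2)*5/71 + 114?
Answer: 3924/71 ≈ 55.268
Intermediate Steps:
-139*-3*(-4 + 2)*5/71 + 114 = -139*-3*(-2)*5/71 + 114 = -139*6*5/71 + 114 = -4170/71 + 114 = 3924/71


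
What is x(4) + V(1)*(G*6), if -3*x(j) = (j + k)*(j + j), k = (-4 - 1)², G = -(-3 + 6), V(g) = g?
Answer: -286/3 ≈ -95.333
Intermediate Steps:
G = -3 (G = -1*3 = -3)
k = 25 (k = (-5)² = 25)
x(j) = -2*j*(25 + j)/3 (x(j) = -(j + 25)*(j + j)/3 = -(25 + j)*2*j/3 = -2*j*(25 + j)/3)
x(4) + V(1)*(G*6) = -⅔*4*(25 + 4) + 1*(-3*6) = -⅔*4*29 + 1*(-18) = -232/3 - 18 = -286/3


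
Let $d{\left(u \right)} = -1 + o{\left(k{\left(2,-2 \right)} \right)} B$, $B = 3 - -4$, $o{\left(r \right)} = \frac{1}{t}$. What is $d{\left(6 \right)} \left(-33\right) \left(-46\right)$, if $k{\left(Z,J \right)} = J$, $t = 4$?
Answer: $\frac{2277}{2} \approx 1138.5$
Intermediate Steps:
$o{\left(r \right)} = \frac{1}{4}$
$B = 7$ ($B = 3 + 4 = 7$)
$d{\left(u \right)} = \frac{3}{4}$ ($d{\left(u \right)} = -1 + \frac{1}{4} \cdot 7 = -1 + \frac{7}{4} = \frac{3}{4}$)
$d{\left(6 \right)} \left(-33\right) \left(-46\right) = \frac{3}{4} \left(-33\right) \left(-46\right) = \left(- \frac{99}{4}\right) \left(-46\right) = \frac{2277}{2}$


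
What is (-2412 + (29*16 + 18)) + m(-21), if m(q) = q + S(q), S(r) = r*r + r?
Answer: -1531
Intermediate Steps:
S(r) = r + r² (S(r) = r² + r = r + r²)
m(q) = q + q*(1 + q)
(-2412 + (29*16 + 18)) + m(-21) = (-2412 + (29*16 + 18)) - 21*(2 - 21) = (-2412 + (464 + 18)) - 21*(-19) = (-2412 + 482) + 399 = -1930 + 399 = -1531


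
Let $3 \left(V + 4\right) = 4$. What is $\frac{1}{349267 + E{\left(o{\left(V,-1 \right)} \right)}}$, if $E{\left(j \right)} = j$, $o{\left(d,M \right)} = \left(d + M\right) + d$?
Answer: $\frac{3}{1047782} \approx 2.8632 \cdot 10^{-6}$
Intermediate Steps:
$V = - \frac{8}{3}$ ($V = -4 + \frac{1}{3} \cdot 4 = -4 + \frac{4}{3} = - \frac{8}{3} \approx -2.6667$)
$o{\left(d,M \right)} = M + 2 d$ ($o{\left(d,M \right)} = \left(M + d\right) + d = M + 2 d$)
$\frac{1}{349267 + E{\left(o{\left(V,-1 \right)} \right)}} = \frac{1}{349267 + \left(-1 + 2 \left(- \frac{8}{3}\right)\right)} = \frac{1}{349267 - \frac{19}{3}} = \frac{1}{\frac{1047782}{3}} = \frac{3}{1047782}$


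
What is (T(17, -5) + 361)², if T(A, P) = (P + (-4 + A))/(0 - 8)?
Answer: 129600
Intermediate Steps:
T(A, P) = ½ - A/8 - P/8 (T(A, P) = (-4 + A + P)/(-8) = (-4 + A + P)*(-⅛) = ½ - A/8 - P/8)
(T(17, -5) + 361)² = ((½ - ⅛*17 - ⅛*(-5)) + 361)² = ((½ - 17/8 + 5/8) + 361)² = (-1 + 361)² = 360² = 129600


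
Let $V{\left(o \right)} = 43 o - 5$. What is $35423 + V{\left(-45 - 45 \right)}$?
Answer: $31548$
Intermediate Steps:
$V{\left(o \right)} = -5 + 43 o$
$35423 + V{\left(-45 - 45 \right)} = 35423 + \left(-5 + 43 \left(-45 - 45\right)\right) = 35423 + \left(-5 + 43 \left(-90\right)\right) = 35423 - 3875 = 31548$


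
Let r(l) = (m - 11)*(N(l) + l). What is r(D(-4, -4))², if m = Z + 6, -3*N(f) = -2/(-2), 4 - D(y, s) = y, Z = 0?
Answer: 13225/9 ≈ 1469.4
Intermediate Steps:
D(y, s) = 4 - y
N(f) = -⅓ (N(f) = -(-2)/(3*(-2)) = -(-2)*(-1)/(3*2) = -⅓*1 = -⅓)
m = 6 (m = 0 + 6 = 6)
r(l) = 5/3 - 5*l (r(l) = (6 - 11)*(-⅓ + l) = -5*(-⅓ + l) = 5/3 - 5*l)
r(D(-4, -4))² = (5/3 - 5*(4 - 1*(-4)))² = (5/3 - 5*(4 + 4))² = (5/3 - 5*8)² = (5/3 - 40)² = (-115/3)² = 13225/9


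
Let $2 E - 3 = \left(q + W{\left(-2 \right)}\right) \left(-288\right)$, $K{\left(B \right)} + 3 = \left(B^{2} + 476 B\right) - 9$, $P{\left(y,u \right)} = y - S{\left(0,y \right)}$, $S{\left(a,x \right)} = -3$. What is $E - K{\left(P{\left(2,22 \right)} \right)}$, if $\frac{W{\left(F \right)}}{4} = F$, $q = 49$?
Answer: $- \frac{16591}{2} \approx -8295.5$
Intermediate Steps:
$W{\left(F \right)} = 4 F$
$P{\left(y,u \right)} = 3 + y$ ($P{\left(y,u \right)} = y - -3 = y + 3 = 3 + y$)
$K{\left(B \right)} = -12 + B^{2} + 476 B$ ($K{\left(B \right)} = -3 - \left(9 - B^{2} - 476 B\right) = -3 + \left(-9 + B^{2} + 476 B\right) = -12 + B^{2} + 476 B$)
$E = - \frac{11805}{2}$ ($E = \frac{3}{2} + \frac{\left(49 + 4 \left(-2\right)\right) \left(-288\right)}{2} = \frac{3}{2} + \frac{\left(49 - 8\right) \left(-288\right)}{2} = \frac{3}{2} + \frac{41 \left(-288\right)}{2} = \frac{3}{2} + \frac{1}{2} \left(-11808\right) = \frac{3}{2} - 5904 = - \frac{11805}{2} \approx -5902.5$)
$E - K{\left(P{\left(2,22 \right)} \right)} = - \frac{11805}{2} - \left(-12 + \left(3 + 2\right)^{2} + 476 \left(3 + 2\right)\right) = - \frac{11805}{2} - \left(-12 + 5^{2} + 476 \cdot 5\right) = - \frac{11805}{2} - \left(-12 + 25 + 2380\right) = - \frac{11805}{2} - 2393 = - \frac{16591}{2}$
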